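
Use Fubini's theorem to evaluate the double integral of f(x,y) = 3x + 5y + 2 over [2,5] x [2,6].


By Fubini, integrate in x first, then y.
Step 1: Fix y, integrate over x in [2,5]:
  integral(3x + 5y + 2, x=2..5)
  = 3*(5^2 - 2^2)/2 + (5y + 2)*(5 - 2)
  = 31.5 + (5y + 2)*3
  = 31.5 + 15y + 6
  = 37.5 + 15y
Step 2: Integrate over y in [2,6]:
  integral(37.5 + 15y, y=2..6)
  = 37.5*4 + 15*(6^2 - 2^2)/2
  = 150 + 240
  = 390


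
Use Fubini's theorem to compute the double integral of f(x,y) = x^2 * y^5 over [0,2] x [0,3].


By Fubini's theorem, the double integral factors as a product of single integrals:
Step 1: integral_0^2 x^2 dx = [x^3/3] from 0 to 2
     = 2^3/3 = 2.666667
Step 2: integral_0^3 y^5 dy = [y^6/6] from 0 to 3
     = 3^6/6 = 121.5
Step 3: Double integral = 2.666667 * 121.5 = 324


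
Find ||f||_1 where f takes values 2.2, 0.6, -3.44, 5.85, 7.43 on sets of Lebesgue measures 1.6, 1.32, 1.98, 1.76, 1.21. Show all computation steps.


Step 1: Compute |f_i|^1 for each value:
  |2.2|^1 = 2.2
  |0.6|^1 = 0.6
  |-3.44|^1 = 3.44
  |5.85|^1 = 5.85
  |7.43|^1 = 7.43
Step 2: Multiply by measures and sum:
  2.2 * 1.6 = 3.52
  0.6 * 1.32 = 0.792
  3.44 * 1.98 = 6.8112
  5.85 * 1.76 = 10.296
  7.43 * 1.21 = 8.9903
Sum = 3.52 + 0.792 + 6.8112 + 10.296 + 8.9903 = 30.4095
Step 3: Take the p-th root:
||f||_1 = (30.4095)^(1/1) = 30.4095


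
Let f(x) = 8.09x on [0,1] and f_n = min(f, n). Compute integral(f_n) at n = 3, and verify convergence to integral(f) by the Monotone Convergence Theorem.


f(x) = 8.09x on [0,1]; f_n(x) = min(8.09x, n). At n = 3:
Step 1: f(x) reaches 3 at x = 3/8.09 = 0.370828
Step 2: integral(f_3) = integral(8.09x, 0, 0.370828) + integral(3, 0.370828, 1)
       = 8.09*0.370828^2/2 + 3*(1 - 0.370828)
       = 0.556242 + 1.887515
       = 2.443758
Step 3: As n -> infinity, f_n increases to f, so by MCT integral(f_n) -> integral(f) = 8.09/2 = 4.045.
Convergence: integral(f_3) = 2.443758 -> 4.045 as n -> infinity


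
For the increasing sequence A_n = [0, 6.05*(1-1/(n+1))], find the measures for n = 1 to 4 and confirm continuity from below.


By continuity of measure from below: if A_n increases to A, then m(A_n) -> m(A).
Here A = [0, 6.05], so m(A) = 6.05
Step 1: a_1 = 6.05*(1 - 1/2) = 3.025, m(A_1) = 3.025
Step 2: a_2 = 6.05*(1 - 1/3) = 4.0333, m(A_2) = 4.0333
Step 3: a_3 = 6.05*(1 - 1/4) = 4.5375, m(A_3) = 4.5375
Step 4: a_4 = 6.05*(1 - 1/5) = 4.84, m(A_4) = 4.84
Limit: m(A_n) -> m([0,6.05]) = 6.05


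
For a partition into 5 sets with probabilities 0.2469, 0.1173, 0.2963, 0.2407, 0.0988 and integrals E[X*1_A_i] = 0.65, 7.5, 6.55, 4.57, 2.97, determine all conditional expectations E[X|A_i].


For each cell A_i: E[X|A_i] = E[X*1_A_i] / P(A_i)
Step 1: E[X|A_1] = 0.65 / 0.2469 = 2.632645
Step 2: E[X|A_2] = 7.5 / 0.1173 = 63.938619
Step 3: E[X|A_3] = 6.55 / 0.2963 = 22.105974
Step 4: E[X|A_4] = 4.57 / 0.2407 = 18.98629
Step 5: E[X|A_5] = 2.97 / 0.0988 = 30.060729
Verification: E[X] = sum E[X*1_A_i] = 0.65 + 7.5 + 6.55 + 4.57 + 2.97 = 22.24


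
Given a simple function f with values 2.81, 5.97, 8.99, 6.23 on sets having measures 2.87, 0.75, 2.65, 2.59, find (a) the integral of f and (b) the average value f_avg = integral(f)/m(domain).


Step 1: Integral = sum(value_i * measure_i)
= 2.81*2.87 + 5.97*0.75 + 8.99*2.65 + 6.23*2.59
= 8.0647 + 4.4775 + 23.8235 + 16.1357
= 52.5014
Step 2: Total measure of domain = 2.87 + 0.75 + 2.65 + 2.59 = 8.86
Step 3: Average value = 52.5014 / 8.86 = 5.925666


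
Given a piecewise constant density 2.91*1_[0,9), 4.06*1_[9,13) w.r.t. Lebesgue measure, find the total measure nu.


Integrate each piece of the Radon-Nikodym derivative:
Step 1: integral_0^9 2.91 dx = 2.91*(9-0) = 2.91*9 = 26.19
Step 2: integral_9^13 4.06 dx = 4.06*(13-9) = 4.06*4 = 16.24
Total: 26.19 + 16.24 = 42.43


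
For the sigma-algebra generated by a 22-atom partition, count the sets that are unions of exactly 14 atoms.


Each element of F is a union of some subset of the 22 atoms.
Elements that are unions of exactly 14 atoms correspond to 14-element subsets of the 22 atoms.
Count = C(22, 14) = 22! / (14! * 8!) = 319770.


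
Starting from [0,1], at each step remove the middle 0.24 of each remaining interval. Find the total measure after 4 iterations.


Step 1: At each step, fraction remaining = 1 - 0.24 = 0.76
Step 2: After 4 steps, measure = (0.76)^4
Step 3: Computing the power step by step:
  After step 1: 0.76
  After step 2: 0.5776
  After step 3: 0.438976
  After step 4: 0.333622
Result = 0.333622


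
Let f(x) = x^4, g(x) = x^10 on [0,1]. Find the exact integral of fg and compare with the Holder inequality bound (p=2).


Step 1: Exact integral of f*g = integral(x^14, 0, 1) = 1/15
     = 0.066667
Step 2: Holder bound with p=2, q=2:
  ||f||_p = (integral x^8 dx)^(1/2) = (1/9)^(1/2) = 0.333333
  ||g||_q = (integral x^20 dx)^(1/2) = (1/21)^(1/2) = 0.218218
Step 3: Holder bound = ||f||_p * ||g||_q = 0.333333 * 0.218218 = 0.072739
Verification: 0.066667 <= 0.072739 (Holder holds)


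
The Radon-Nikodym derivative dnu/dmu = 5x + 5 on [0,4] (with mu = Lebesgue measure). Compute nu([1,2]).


nu(A) = integral_A (dnu/dmu) dmu = integral_1^2 (5x + 5) dx
Step 1: Antiderivative F(x) = (5/2)x^2 + 5x
Step 2: F(2) = (5/2)*2^2 + 5*2 = 10 + 10 = 20
Step 3: F(1) = (5/2)*1^2 + 5*1 = 2.5 + 5 = 7.5
Step 4: nu([1,2]) = F(2) - F(1) = 20 - 7.5 = 12.5


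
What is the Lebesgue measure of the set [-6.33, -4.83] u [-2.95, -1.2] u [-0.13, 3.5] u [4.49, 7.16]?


For pairwise disjoint intervals, m(union) = sum of lengths.
= (-4.83 - -6.33) + (-1.2 - -2.95) + (3.5 - -0.13) + (7.16 - 4.49)
= 1.5 + 1.75 + 3.63 + 2.67
= 9.55


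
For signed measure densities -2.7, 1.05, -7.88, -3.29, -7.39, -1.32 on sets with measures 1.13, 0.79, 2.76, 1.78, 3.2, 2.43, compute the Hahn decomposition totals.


Step 1: Compute signed measure on each set:
  Set 1: -2.7 * 1.13 = -3.051
  Set 2: 1.05 * 0.79 = 0.8295
  Set 3: -7.88 * 2.76 = -21.7488
  Set 4: -3.29 * 1.78 = -5.8562
  Set 5: -7.39 * 3.2 = -23.648
  Set 6: -1.32 * 2.43 = -3.2076
Step 2: Total signed measure = (-3.051) + (0.8295) + (-21.7488) + (-5.8562) + (-23.648) + (-3.2076)
     = -56.6821
Step 3: Positive part mu+(X) = sum of positive contributions = 0.8295
Step 4: Negative part mu-(X) = |sum of negative contributions| = 57.5116


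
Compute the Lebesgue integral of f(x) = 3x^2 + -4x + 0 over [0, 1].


The Lebesgue integral of a Riemann-integrable function agrees with the Riemann integral.
Antiderivative F(x) = (3/3)x^3 + (-4/2)x^2 + 0x
F(1) = (3/3)*1^3 + (-4/2)*1^2 + 0*1
     = (3/3)*1 + (-4/2)*1 + 0*1
     = 1 + -2 + 0
     = -1
F(0) = 0.0
Integral = F(1) - F(0) = -1 - 0.0 = -1


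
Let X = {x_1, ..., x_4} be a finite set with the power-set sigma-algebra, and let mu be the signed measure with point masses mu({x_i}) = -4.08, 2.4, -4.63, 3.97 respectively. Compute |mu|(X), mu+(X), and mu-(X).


Step 1: Every measurable set is a union of atoms (the cells / points), so a Hahn decomposition is
  obtained by grouping atoms by sign: P = union of atoms with mu > 0, N = union of the remaining atoms.
  Atoms in P (indices): 2, 4;  atoms in N (indices): 1, 3
  Positive values: 2.4, 3.97
  Negative values: -4.08, -4.63
Step 2: mu+(X) = mu(P) = sum of positive atom values = 6.37
Step 3: mu-(X) = -mu(N) = sum of |negative atom values| = 8.71
Step 4: |mu|(X) = mu+(X) + mu-(X) = 6.37 + 8.71 = 15.08


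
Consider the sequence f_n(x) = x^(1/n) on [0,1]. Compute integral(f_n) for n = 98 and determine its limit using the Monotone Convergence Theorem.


At n = 98: f_98(x) = x^(1/98).
Step 1: integral(x^(1/98), 0, 1) = [x^(1/98+1) / (1/98+1)] from 0 to 1
     = 1 / (1/98 + 1) = 1 / ((98+1)/98) = 98/(98+1)
     = 98/99 = 0.989899
Step 2: As n -> infinity, f_n(x) = x^(1/n) -> 1 for x in (0,1], and f_n is increasing in n.
By MCT, lim_n integral(f_n) = integral(lim_n f_n) = integral(1, 0, 1) = 1.
Step 3: Verify convergence: 98/99 = 0.989899 -> 1


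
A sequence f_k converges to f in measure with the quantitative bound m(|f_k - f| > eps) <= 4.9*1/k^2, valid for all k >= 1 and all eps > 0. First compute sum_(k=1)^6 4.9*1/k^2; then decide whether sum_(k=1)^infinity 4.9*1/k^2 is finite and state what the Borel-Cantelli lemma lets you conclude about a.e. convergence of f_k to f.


Step 1: List the terms 4.9*1/k^2 for k = 1 to 6:
  k=1: 4.9
  k=2: 1.225
  k=3: 0.544444
  k=4: 0.30625
  k=5: 0.196
  k=6: 0.136111
Step 2: Partial sum = 4.9 + 1.225 + 0.544444 + 0.30625 + 0.196 + 0.136111
     = 7.307806
Step 3: The full series sum_(k>=1) 4.9*1/k^2 converges (p-series with p = 2 > 1; a constant multiple of a convergent series converges).
Step 4: Fix eps > 0. Since sum_k m(|f_k - f| > eps) < infinity, the Borel-Cantelli lemma gives
        m(limsup_k {|f_k - f| > eps}) = 0, i.e. for a.e. x, |f_k(x) - f(x)| <= eps for all large k.
        Applying this with eps = 1/j for j = 1, 2, ... and intersecting the countably many full-measure sets,
        for a.e. x we get limsup_k |f_k(x) - f(x)| <= 1/j for every j, hence f_k -> f almost everywhere.
Conclusion: series converges; Borel-Cantelli yields f_k -> f a.e.


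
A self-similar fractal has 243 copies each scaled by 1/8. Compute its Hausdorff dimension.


For a self-similar set with N copies scaled by 1/r:
dim_H = log(N)/log(r) = log(243)/log(8)
= 5.493061/2.079442
= 2.641604


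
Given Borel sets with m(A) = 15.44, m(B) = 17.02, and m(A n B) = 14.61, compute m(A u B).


By inclusion-exclusion: m(A u B) = m(A) + m(B) - m(A n B)
= 15.44 + 17.02 - 14.61
= 17.85


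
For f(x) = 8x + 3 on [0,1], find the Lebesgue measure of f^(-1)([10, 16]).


f^(-1)([10, 16]) = {x : 10 <= 8x + 3 <= 16}
Solving: (10 - 3)/8 <= x <= (16 - 3)/8
= [0.875, 1.625]
Intersecting with [0,1]: [0.875, 1]
Measure = 1 - 0.875 = 0.125


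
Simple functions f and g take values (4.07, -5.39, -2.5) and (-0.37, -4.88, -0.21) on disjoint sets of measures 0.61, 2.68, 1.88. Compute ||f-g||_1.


Step 1: Compute differences f_i - g_i:
  4.07 - -0.37 = 4.44
  -5.39 - -4.88 = -0.51
  -2.5 - -0.21 = -2.29
Step 2: Compute |diff|^1 * measure for each set:
  |4.44|^1 * 0.61 = 4.44 * 0.61 = 2.7084
  |-0.51|^1 * 2.68 = 0.51 * 2.68 = 1.3668
  |-2.29|^1 * 1.88 = 2.29 * 1.88 = 4.3052
Step 3: Sum = 8.3804
Step 4: ||f-g||_1 = (8.3804)^(1/1) = 8.3804


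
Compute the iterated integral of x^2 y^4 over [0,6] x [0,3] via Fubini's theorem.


By Fubini's theorem, the double integral factors as a product of single integrals:
Step 1: integral_0^6 x^2 dx = [x^3/3] from 0 to 6
     = 6^3/3 = 72
Step 2: integral_0^3 y^4 dy = [y^5/5] from 0 to 3
     = 3^5/5 = 48.6
Step 3: Double integral = 72 * 48.6 = 3499.2


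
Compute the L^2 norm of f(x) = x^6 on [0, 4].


Step 1: ||f||_2 = (integral_0^4 |x^6|^2 dx)^(1/2)
     = (integral_0^4 x^12 dx)^(1/2)
Step 2: integral_0^4 x^12 dx = [x^13/(13)] from 0 to 4 = 4^13/13
     = 67108864/13 = 5.162220e+06
Step 3: ||f||_2 = (5.162220e+06)^(1/2) = 2272.052004


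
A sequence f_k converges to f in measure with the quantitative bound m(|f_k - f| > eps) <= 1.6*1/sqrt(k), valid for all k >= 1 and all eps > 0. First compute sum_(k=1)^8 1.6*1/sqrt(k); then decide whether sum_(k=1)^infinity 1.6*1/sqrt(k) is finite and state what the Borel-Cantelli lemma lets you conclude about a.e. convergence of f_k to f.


Step 1: List the terms 1.6*1/sqrt(k) for k = 1 to 8:
  k=1: 1.6
  k=2: 1.131371
  k=3: 0.92376
  k=4: 0.8
  k=5: 0.715542
  k=6: 0.653197
  k=7: 0.604743
  k=8: 0.565685
Step 2: Partial sum = 1.6 + 1.131371 + 0.92376 + 0.8 + 0.715542 + 0.653197 + 0.604743 + 0.565685
     = 6.994299
Step 3: The full series sum_(k>=1) 1.6*1/sqrt(k) diverges (p-series with p = 1/2 <= 1; a nonzero constant multiple of a divergent series diverges).
Step 4: The (first) Borel-Cantelli lemma requires a summable sequence of measures, so it does not apply here;
        from this bound alone no conclusion about a.e. convergence can be drawn (convergence in measure still
        gives an a.e.-convergent subsequence, but not a.e. convergence of the whole sequence).
Conclusion: series diverges; Borel-Cantelli is inconclusive about a.e. convergence of f_k.


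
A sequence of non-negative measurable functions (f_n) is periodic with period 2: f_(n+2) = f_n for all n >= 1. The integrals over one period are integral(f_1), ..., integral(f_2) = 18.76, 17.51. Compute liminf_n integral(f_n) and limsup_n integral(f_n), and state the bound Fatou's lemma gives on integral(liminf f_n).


The sequence (integral(f_n)) is periodic with period 2, repeating the values 18.76, 17.51 indefinitely.
Step 1: For a periodic sequence, every tail (a_m, a_(m+1), ...) contains all 2 period values infinitely often.
Step 2: Hence inf of every tail = min of the period values = min(18.76, 17.51) = 17.51.
        liminf_n integral(f_n) = sup over m of (inf of tail from m) = 17.51.
Step 3: Similarly sup of every tail = max of the period values = 18.76.
        limsup_n integral(f_n) = 18.76.
Step 4: Fatou's lemma: integral(liminf_n f_n) <= liminf_n integral(f_n) = 17.51.
        So the integral of the pointwise liminf is at most 17.51.


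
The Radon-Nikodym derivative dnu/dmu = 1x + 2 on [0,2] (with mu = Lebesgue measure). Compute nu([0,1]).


nu(A) = integral_A (dnu/dmu) dmu = integral_0^1 (1x + 2) dx
Step 1: Antiderivative F(x) = (1/2)x^2 + 2x
Step 2: F(1) = (1/2)*1^2 + 2*1 = 0.5 + 2 = 2.5
Step 3: F(0) = (1/2)*0^2 + 2*0 = 0.0 + 0 = 0.0
Step 4: nu([0,1]) = F(1) - F(0) = 2.5 - 0.0 = 2.5


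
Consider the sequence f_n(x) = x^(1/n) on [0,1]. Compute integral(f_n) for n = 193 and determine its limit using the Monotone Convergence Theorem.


At n = 193: f_193(x) = x^(1/193).
Step 1: integral(x^(1/193), 0, 1) = [x^(1/193+1) / (1/193+1)] from 0 to 1
     = 1 / (1/193 + 1) = 1 / ((193+1)/193) = 193/(193+1)
     = 193/194 = 0.994845
Step 2: As n -> infinity, f_n(x) = x^(1/n) -> 1 for x in (0,1], and f_n is increasing in n.
By MCT, lim_n integral(f_n) = integral(lim_n f_n) = integral(1, 0, 1) = 1.
Step 3: Verify convergence: 193/194 = 0.994845 -> 1


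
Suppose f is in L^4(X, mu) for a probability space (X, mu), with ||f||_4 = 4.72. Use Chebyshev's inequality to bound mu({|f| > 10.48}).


Chebyshev/Markov inequality: mu(|f| > eps) <= (||f||_p / eps)^p
Step 1: ||f||_4 / eps = 4.72 / 10.48 = 0.450382
Step 2: Raise to power p = 4:
  (0.450382)^4 = 0.041146
Step 3: Therefore mu(|f| > 10.48) <= 0.041146


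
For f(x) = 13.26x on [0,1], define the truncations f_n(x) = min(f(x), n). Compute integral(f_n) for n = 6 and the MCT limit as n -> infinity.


f(x) = 13.26x on [0,1]; f_n(x) = min(13.26x, n). At n = 6:
Step 1: f(x) reaches 6 at x = 6/13.26 = 0.452489
Step 2: integral(f_6) = integral(13.26x, 0, 0.452489) + integral(6, 0.452489, 1)
       = 13.26*0.452489^2/2 + 6*(1 - 0.452489)
       = 1.357466 + 3.285068
       = 4.642534
Step 3: As n -> infinity, f_n increases to f, so by MCT integral(f_n) -> integral(f) = 13.26/2 = 6.63.
Convergence: integral(f_6) = 4.642534 -> 6.63 as n -> infinity


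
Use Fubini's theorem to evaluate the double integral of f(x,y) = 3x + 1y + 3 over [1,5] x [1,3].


By Fubini, integrate in x first, then y.
Step 1: Fix y, integrate over x in [1,5]:
  integral(3x + 1y + 3, x=1..5)
  = 3*(5^2 - 1^2)/2 + (1y + 3)*(5 - 1)
  = 36 + (1y + 3)*4
  = 36 + 4y + 12
  = 48 + 4y
Step 2: Integrate over y in [1,3]:
  integral(48 + 4y, y=1..3)
  = 48*2 + 4*(3^2 - 1^2)/2
  = 96 + 16
  = 112


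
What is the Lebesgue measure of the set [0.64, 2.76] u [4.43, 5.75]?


For pairwise disjoint intervals, m(union) = sum of lengths.
= (2.76 - 0.64) + (5.75 - 4.43)
= 2.12 + 1.32
= 3.44


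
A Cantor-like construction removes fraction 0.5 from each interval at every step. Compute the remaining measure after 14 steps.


Step 1: At each step, fraction remaining = 1 - 0.5 = 0.5
Step 2: After 14 steps, measure = (0.5)^14
Result = 6.103516e-05


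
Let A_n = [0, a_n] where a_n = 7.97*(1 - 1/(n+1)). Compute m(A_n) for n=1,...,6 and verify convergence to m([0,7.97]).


By continuity of measure from below: if A_n increases to A, then m(A_n) -> m(A).
Here A = [0, 7.97], so m(A) = 7.97
Step 1: a_1 = 7.97*(1 - 1/2) = 3.985, m(A_1) = 3.985
Step 2: a_2 = 7.97*(1 - 1/3) = 5.3133, m(A_2) = 5.3133
Step 3: a_3 = 7.97*(1 - 1/4) = 5.9775, m(A_3) = 5.9775
Step 4: a_4 = 7.97*(1 - 1/5) = 6.376, m(A_4) = 6.376
Step 5: a_5 = 7.97*(1 - 1/6) = 6.6417, m(A_5) = 6.6417
Step 6: a_6 = 7.97*(1 - 1/7) = 6.8314, m(A_6) = 6.8314
Limit: m(A_n) -> m([0,7.97]) = 7.97


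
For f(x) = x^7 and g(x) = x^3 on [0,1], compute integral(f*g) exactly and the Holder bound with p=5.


Step 1: Exact integral of f*g = integral(x^10, 0, 1) = 1/11
     = 0.090909
Step 2: Holder bound with p=5, q=1.25:
  ||f||_p = (integral x^35 dx)^(1/5) = (1/36)^(1/5) = 0.488359
  ||g||_q = (integral x^3.75 dx)^(1/1.25) = (1/4.75)^(1/1.25) = 0.287505
Step 3: Holder bound = ||f||_p * ||g||_q = 0.488359 * 0.287505 = 0.140406
Verification: 0.090909 <= 0.140406 (Holder holds)


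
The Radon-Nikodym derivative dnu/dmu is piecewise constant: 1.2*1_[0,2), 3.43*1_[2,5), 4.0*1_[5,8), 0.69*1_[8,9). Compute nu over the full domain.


Integrate each piece of the Radon-Nikodym derivative:
Step 1: integral_0^2 1.2 dx = 1.2*(2-0) = 1.2*2 = 2.4
Step 2: integral_2^5 3.43 dx = 3.43*(5-2) = 3.43*3 = 10.29
Step 3: integral_5^8 4.0 dx = 4.0*(8-5) = 4.0*3 = 12
Step 4: integral_8^9 0.69 dx = 0.69*(9-8) = 0.69*1 = 0.69
Total: 2.4 + 10.29 + 12 + 0.69 = 25.38


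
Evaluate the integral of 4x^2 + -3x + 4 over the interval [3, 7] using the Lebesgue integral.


The Lebesgue integral of a Riemann-integrable function agrees with the Riemann integral.
Antiderivative F(x) = (4/3)x^3 + (-3/2)x^2 + 4x
F(7) = (4/3)*7^3 + (-3/2)*7^2 + 4*7
     = (4/3)*343 + (-3/2)*49 + 4*7
     = 457.333333 + -73.5 + 28
     = 411.833333
F(3) = 34.5
Integral = F(7) - F(3) = 411.833333 - 34.5 = 377.333333


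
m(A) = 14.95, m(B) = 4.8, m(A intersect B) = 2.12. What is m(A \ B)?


m(A \ B) = m(A) - m(A n B)
= 14.95 - 2.12
= 12.83


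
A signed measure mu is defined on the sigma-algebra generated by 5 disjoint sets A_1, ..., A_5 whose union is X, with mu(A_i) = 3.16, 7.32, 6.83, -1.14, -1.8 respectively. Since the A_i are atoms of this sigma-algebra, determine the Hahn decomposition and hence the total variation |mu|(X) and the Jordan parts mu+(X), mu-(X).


Step 1: Every measurable set is a union of atoms (the cells / points), so a Hahn decomposition is
  obtained by grouping atoms by sign: P = union of atoms with mu > 0, N = union of the remaining atoms.
  Atoms in P (indices): 1, 2, 3;  atoms in N (indices): 4, 5
  Positive values: 3.16, 7.32, 6.83
  Negative values: -1.14, -1.8
Step 2: mu+(X) = mu(P) = sum of positive atom values = 17.31
Step 3: mu-(X) = -mu(N) = sum of |negative atom values| = 2.94
Step 4: |mu|(X) = mu+(X) + mu-(X) = 17.31 + 2.94 = 20.25


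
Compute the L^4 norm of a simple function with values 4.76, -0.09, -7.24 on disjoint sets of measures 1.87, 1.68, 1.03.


Step 1: Compute |f_i|^4 for each value:
  |4.76|^4 = 513.366838
  |-0.09|^4 = 6.561000e-05
  |-7.24|^4 = 2747.60479
Step 2: Multiply by measures and sum:
  513.366838 * 1.87 = 959.995987
  6.561000e-05 * 1.68 = 1.102248e-04
  2747.60479 * 1.03 = 2830.032933
Sum = 959.995987 + 1.102248e-04 + 2830.032933 = 3790.02903
Step 3: Take the p-th root:
||f||_4 = (3790.02903)^(1/4) = 7.846223


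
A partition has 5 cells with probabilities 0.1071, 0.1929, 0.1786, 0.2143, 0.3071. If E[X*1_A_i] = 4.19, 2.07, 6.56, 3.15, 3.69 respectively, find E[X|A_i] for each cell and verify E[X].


For each cell A_i: E[X|A_i] = E[X*1_A_i] / P(A_i)
Step 1: E[X|A_1] = 4.19 / 0.1071 = 39.122316
Step 2: E[X|A_2] = 2.07 / 0.1929 = 10.730949
Step 3: E[X|A_3] = 6.56 / 0.1786 = 36.730123
Step 4: E[X|A_4] = 3.15 / 0.2143 = 14.69902
Step 5: E[X|A_5] = 3.69 / 0.3071 = 12.01563
Verification: E[X] = sum E[X*1_A_i] = 4.19 + 2.07 + 6.56 + 3.15 + 3.69 = 19.66


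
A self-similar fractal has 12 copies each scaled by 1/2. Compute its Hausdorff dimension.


For a self-similar set with N copies scaled by 1/r:
dim_H = log(N)/log(r) = log(12)/log(2)
= 2.484907/0.693147
= 3.584963


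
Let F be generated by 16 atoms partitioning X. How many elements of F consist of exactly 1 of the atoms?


Each element of F is a union of some subset of the 16 atoms.
Elements that are unions of exactly 1 atoms correspond to 1-element subsets of the 16 atoms.
Count = C(16, 1) = 16! / (1! * 15!) = 16.


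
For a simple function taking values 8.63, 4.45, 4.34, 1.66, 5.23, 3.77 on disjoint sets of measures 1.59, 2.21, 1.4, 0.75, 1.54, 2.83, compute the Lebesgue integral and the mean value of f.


Step 1: Integral = sum(value_i * measure_i)
= 8.63*1.59 + 4.45*2.21 + 4.34*1.4 + 1.66*0.75 + 5.23*1.54 + 3.77*2.83
= 13.7217 + 9.8345 + 6.076 + 1.245 + 8.0542 + 10.6691
= 49.6005
Step 2: Total measure of domain = 1.59 + 2.21 + 1.4 + 0.75 + 1.54 + 2.83 = 10.32
Step 3: Average value = 49.6005 / 10.32 = 4.80625


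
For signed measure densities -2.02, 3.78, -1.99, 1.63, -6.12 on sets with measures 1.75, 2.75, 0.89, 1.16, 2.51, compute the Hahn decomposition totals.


Step 1: Compute signed measure on each set:
  Set 1: -2.02 * 1.75 = -3.535
  Set 2: 3.78 * 2.75 = 10.395
  Set 3: -1.99 * 0.89 = -1.7711
  Set 4: 1.63 * 1.16 = 1.8908
  Set 5: -6.12 * 2.51 = -15.3612
Step 2: Total signed measure = (-3.535) + (10.395) + (-1.7711) + (1.8908) + (-15.3612)
     = -8.3815
Step 3: Positive part mu+(X) = sum of positive contributions = 12.2858
Step 4: Negative part mu-(X) = |sum of negative contributions| = 20.6673


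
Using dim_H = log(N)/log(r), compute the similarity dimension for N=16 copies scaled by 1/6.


For a self-similar set with N copies scaled by 1/r:
dim_H = log(N)/log(r) = log(16)/log(6)
= 2.772589/1.791759
= 1.547411


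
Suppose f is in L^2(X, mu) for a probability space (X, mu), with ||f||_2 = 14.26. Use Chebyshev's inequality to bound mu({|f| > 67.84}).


Chebyshev/Markov inequality: mu(|f| > eps) <= (||f||_p / eps)^p
Step 1: ||f||_2 / eps = 14.26 / 67.84 = 0.2102
Step 2: Raise to power p = 2:
  (0.2102)^2 = 0.044184
Step 3: Therefore mu(|f| > 67.84) <= 0.044184


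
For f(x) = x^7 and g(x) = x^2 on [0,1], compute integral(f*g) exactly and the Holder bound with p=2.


Step 1: Exact integral of f*g = integral(x^9, 0, 1) = 1/10
     = 0.1
Step 2: Holder bound with p=2, q=2:
  ||f||_p = (integral x^14 dx)^(1/2) = (1/15)^(1/2) = 0.258199
  ||g||_q = (integral x^4 dx)^(1/2) = (1/5)^(1/2) = 0.447214
Step 3: Holder bound = ||f||_p * ||g||_q = 0.258199 * 0.447214 = 0.11547
Verification: 0.1 <= 0.11547 (Holder holds)


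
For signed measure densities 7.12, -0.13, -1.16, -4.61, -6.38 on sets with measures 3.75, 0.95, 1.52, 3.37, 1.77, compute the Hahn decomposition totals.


Step 1: Compute signed measure on each set:
  Set 1: 7.12 * 3.75 = 26.7
  Set 2: -0.13 * 0.95 = -0.1235
  Set 3: -1.16 * 1.52 = -1.7632
  Set 4: -4.61 * 3.37 = -15.5357
  Set 5: -6.38 * 1.77 = -11.2926
Step 2: Total signed measure = (26.7) + (-0.1235) + (-1.7632) + (-15.5357) + (-11.2926)
     = -2.015
Step 3: Positive part mu+(X) = sum of positive contributions = 26.7
Step 4: Negative part mu-(X) = |sum of negative contributions| = 28.715


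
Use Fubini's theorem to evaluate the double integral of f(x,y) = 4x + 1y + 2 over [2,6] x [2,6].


By Fubini, integrate in x first, then y.
Step 1: Fix y, integrate over x in [2,6]:
  integral(4x + 1y + 2, x=2..6)
  = 4*(6^2 - 2^2)/2 + (1y + 2)*(6 - 2)
  = 64 + (1y + 2)*4
  = 64 + 4y + 8
  = 72 + 4y
Step 2: Integrate over y in [2,6]:
  integral(72 + 4y, y=2..6)
  = 72*4 + 4*(6^2 - 2^2)/2
  = 288 + 64
  = 352


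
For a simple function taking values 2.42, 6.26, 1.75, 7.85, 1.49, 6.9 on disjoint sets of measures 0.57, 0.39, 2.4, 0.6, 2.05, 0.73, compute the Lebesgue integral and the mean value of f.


Step 1: Integral = sum(value_i * measure_i)
= 2.42*0.57 + 6.26*0.39 + 1.75*2.4 + 7.85*0.6 + 1.49*2.05 + 6.9*0.73
= 1.3794 + 2.4414 + 4.2 + 4.71 + 3.0545 + 5.037
= 20.8223
Step 2: Total measure of domain = 0.57 + 0.39 + 2.4 + 0.6 + 2.05 + 0.73 = 6.74
Step 3: Average value = 20.8223 / 6.74 = 3.089362


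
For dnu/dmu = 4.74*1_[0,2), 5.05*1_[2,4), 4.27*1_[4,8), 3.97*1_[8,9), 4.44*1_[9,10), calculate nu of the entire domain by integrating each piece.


Integrate each piece of the Radon-Nikodym derivative:
Step 1: integral_0^2 4.74 dx = 4.74*(2-0) = 4.74*2 = 9.48
Step 2: integral_2^4 5.05 dx = 5.05*(4-2) = 5.05*2 = 10.1
Step 3: integral_4^8 4.27 dx = 4.27*(8-4) = 4.27*4 = 17.08
Step 4: integral_8^9 3.97 dx = 3.97*(9-8) = 3.97*1 = 3.97
Step 5: integral_9^10 4.44 dx = 4.44*(10-9) = 4.44*1 = 4.44
Total: 9.48 + 10.1 + 17.08 + 3.97 + 4.44 = 45.07


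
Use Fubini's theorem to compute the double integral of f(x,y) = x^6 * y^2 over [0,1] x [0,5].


By Fubini's theorem, the double integral factors as a product of single integrals:
Step 1: integral_0^1 x^6 dx = [x^7/7] from 0 to 1
     = 1^7/7 = 0.142857
Step 2: integral_0^5 y^2 dy = [y^3/3] from 0 to 5
     = 5^3/3 = 41.666667
Step 3: Double integral = 0.142857 * 41.666667 = 5.952381


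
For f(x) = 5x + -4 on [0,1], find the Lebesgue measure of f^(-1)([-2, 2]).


f^(-1)([-2, 2]) = {x : -2 <= 5x + -4 <= 2}
Solving: (-2 - -4)/5 <= x <= (2 - -4)/5
= [0.4, 1.2]
Intersecting with [0,1]: [0.4, 1]
Measure = 1 - 0.4 = 0.6


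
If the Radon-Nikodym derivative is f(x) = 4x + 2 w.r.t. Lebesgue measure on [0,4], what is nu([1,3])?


nu(A) = integral_A (dnu/dmu) dmu = integral_1^3 (4x + 2) dx
Step 1: Antiderivative F(x) = (4/2)x^2 + 2x
Step 2: F(3) = (4/2)*3^2 + 2*3 = 18 + 6 = 24
Step 3: F(1) = (4/2)*1^2 + 2*1 = 2 + 2 = 4
Step 4: nu([1,3]) = F(3) - F(1) = 24 - 4 = 20


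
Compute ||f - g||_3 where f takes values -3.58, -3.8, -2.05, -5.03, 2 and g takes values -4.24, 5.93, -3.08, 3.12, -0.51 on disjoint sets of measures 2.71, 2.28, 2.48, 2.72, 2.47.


Step 1: Compute differences f_i - g_i:
  -3.58 - -4.24 = 0.66
  -3.8 - 5.93 = -9.73
  -2.05 - -3.08 = 1.03
  -5.03 - 3.12 = -8.15
  2 - -0.51 = 2.51
Step 2: Compute |diff|^3 * measure for each set:
  |0.66|^3 * 2.71 = 0.287496 * 2.71 = 0.779114
  |-9.73|^3 * 2.28 = 921.167317 * 2.28 = 2100.261483
  |1.03|^3 * 2.48 = 1.092727 * 2.48 = 2.709963
  |-8.15|^3 * 2.72 = 541.343375 * 2.72 = 1472.45398
  |2.51|^3 * 2.47 = 15.813251 * 2.47 = 39.05873
Step 3: Sum = 3615.26327
Step 4: ||f-g||_3 = (3615.26327)^(1/3) = 15.347818


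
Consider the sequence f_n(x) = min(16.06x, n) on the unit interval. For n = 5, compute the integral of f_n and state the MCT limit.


f(x) = 16.06x on [0,1]; f_n(x) = min(16.06x, n). At n = 5:
Step 1: f(x) reaches 5 at x = 5/16.06 = 0.311333
Step 2: integral(f_5) = integral(16.06x, 0, 0.311333) + integral(5, 0.311333, 1)
       = 16.06*0.311333^2/2 + 5*(1 - 0.311333)
       = 0.778331 + 3.443337
       = 4.221669
Step 3: As n -> infinity, f_n increases to f, so by MCT integral(f_n) -> integral(f) = 16.06/2 = 8.03.
Convergence: integral(f_5) = 4.221669 -> 8.03 as n -> infinity


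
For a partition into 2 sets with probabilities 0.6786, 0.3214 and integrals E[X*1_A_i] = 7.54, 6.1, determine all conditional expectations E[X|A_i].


For each cell A_i: E[X|A_i] = E[X*1_A_i] / P(A_i)
Step 1: E[X|A_1] = 7.54 / 0.6786 = 11.111111
Step 2: E[X|A_2] = 6.1 / 0.3214 = 18.979465
Verification: E[X] = sum E[X*1_A_i] = 7.54 + 6.1 = 13.64


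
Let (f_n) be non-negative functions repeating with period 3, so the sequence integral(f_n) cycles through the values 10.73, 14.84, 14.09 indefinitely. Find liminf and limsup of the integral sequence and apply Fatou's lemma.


The sequence (integral(f_n)) is periodic with period 3, repeating the values 10.73, 14.84, 14.09 indefinitely.
Step 1: For a periodic sequence, every tail (a_m, a_(m+1), ...) contains all 3 period values infinitely often.
Step 2: Hence inf of every tail = min of the period values = min(10.73, 14.84, 14.09) = 10.73.
        liminf_n integral(f_n) = sup over m of (inf of tail from m) = 10.73.
Step 3: Similarly sup of every tail = max of the period values = 14.84.
        limsup_n integral(f_n) = 14.84.
Step 4: Fatou's lemma: integral(liminf_n f_n) <= liminf_n integral(f_n) = 10.73.
        So the integral of the pointwise liminf is at most 10.73.


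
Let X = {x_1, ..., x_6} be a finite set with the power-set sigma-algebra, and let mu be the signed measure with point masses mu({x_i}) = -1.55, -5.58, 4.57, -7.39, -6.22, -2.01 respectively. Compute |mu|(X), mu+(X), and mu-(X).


Step 1: Every measurable set is a union of atoms (the cells / points), so a Hahn decomposition is
  obtained by grouping atoms by sign: P = union of atoms with mu > 0, N = union of the remaining atoms.
  Atoms in P (indices): 3;  atoms in N (indices): 1, 2, 4, 5, 6
  Positive values: 4.57
  Negative values: -1.55, -5.58, -7.39, -6.22, -2.01
Step 2: mu+(X) = mu(P) = sum of positive atom values = 4.57
Step 3: mu-(X) = -mu(N) = sum of |negative atom values| = 22.75
Step 4: |mu|(X) = mu+(X) + mu-(X) = 4.57 + 22.75 = 27.32


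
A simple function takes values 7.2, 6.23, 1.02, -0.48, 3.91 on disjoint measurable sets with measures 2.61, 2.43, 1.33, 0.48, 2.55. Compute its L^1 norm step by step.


Step 1: Compute |f_i|^1 for each value:
  |7.2|^1 = 7.2
  |6.23|^1 = 6.23
  |1.02|^1 = 1.02
  |-0.48|^1 = 0.48
  |3.91|^1 = 3.91
Step 2: Multiply by measures and sum:
  7.2 * 2.61 = 18.792
  6.23 * 2.43 = 15.1389
  1.02 * 1.33 = 1.3566
  0.48 * 0.48 = 0.2304
  3.91 * 2.55 = 9.9705
Sum = 18.792 + 15.1389 + 1.3566 + 0.2304 + 9.9705 = 45.4884
Step 3: Take the p-th root:
||f||_1 = (45.4884)^(1/1) = 45.4884


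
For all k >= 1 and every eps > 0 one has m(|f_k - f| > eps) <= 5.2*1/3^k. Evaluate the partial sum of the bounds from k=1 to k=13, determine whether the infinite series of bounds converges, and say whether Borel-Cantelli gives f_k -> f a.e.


Step 1: List the terms 5.2*1/3^k for k = 1 to 13:
  k=1: 1.733333
  k=2: 0.577778
  k=3: 0.192593
  k=4: 0.064198
  k=5: 0.021399
  k=6: 0.007133
  k=7: 0.002378
  k=8: 7.925621e-04
  k=9: 2.641874e-04
  k=10: 8.806246e-05
  k=11: 2.935415e-05
  k=12: 9.784717e-06
  k=13: 3.261572e-06
Step 2: Partial sum = 1.733333 + 0.577778 + 0.192593 + 0.064198 + 0.021399 + 0.007133 + 0.002378 + 7.925621e-04 + 2.641874e-04 + 8.806246e-05 + 2.935415e-05 + 9.784717e-06 + 3.261572e-06
     = 2.599998
Step 3: The full series sum_(k>=1) 5.2*1/3^k converges (geometric series with ratio 1/3 < 1; a constant multiple of a convergent series converges).
Step 4: Fix eps > 0. Since sum_k m(|f_k - f| > eps) < infinity, the Borel-Cantelli lemma gives
        m(limsup_k {|f_k - f| > eps}) = 0, i.e. for a.e. x, |f_k(x) - f(x)| <= eps for all large k.
        Applying this with eps = 1/j for j = 1, 2, ... and intersecting the countably many full-measure sets,
        for a.e. x we get limsup_k |f_k(x) - f(x)| <= 1/j for every j, hence f_k -> f almost everywhere.
Conclusion: series converges; Borel-Cantelli yields f_k -> f a.e.


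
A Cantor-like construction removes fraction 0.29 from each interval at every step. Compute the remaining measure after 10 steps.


Step 1: At each step, fraction remaining = 1 - 0.29 = 0.71
Step 2: After 10 steps, measure = (0.71)^10
Result = 0.032552


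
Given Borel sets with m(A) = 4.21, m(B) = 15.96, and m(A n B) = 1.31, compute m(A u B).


By inclusion-exclusion: m(A u B) = m(A) + m(B) - m(A n B)
= 4.21 + 15.96 - 1.31
= 18.86


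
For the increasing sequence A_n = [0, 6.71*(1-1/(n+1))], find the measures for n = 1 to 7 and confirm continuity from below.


By continuity of measure from below: if A_n increases to A, then m(A_n) -> m(A).
Here A = [0, 6.71], so m(A) = 6.71
Step 1: a_1 = 6.71*(1 - 1/2) = 3.355, m(A_1) = 3.355
Step 2: a_2 = 6.71*(1 - 1/3) = 4.4733, m(A_2) = 4.4733
Step 3: a_3 = 6.71*(1 - 1/4) = 5.0325, m(A_3) = 5.0325
Step 4: a_4 = 6.71*(1 - 1/5) = 5.368, m(A_4) = 5.368
Step 5: a_5 = 6.71*(1 - 1/6) = 5.5917, m(A_5) = 5.5917
Step 6: a_6 = 6.71*(1 - 1/7) = 5.7514, m(A_6) = 5.7514
Step 7: a_7 = 6.71*(1 - 1/8) = 5.8712, m(A_7) = 5.8712
Limit: m(A_n) -> m([0,6.71]) = 6.71


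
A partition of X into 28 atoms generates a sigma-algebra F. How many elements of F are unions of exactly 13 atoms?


Each element of F is a union of some subset of the 28 atoms.
Elements that are unions of exactly 13 atoms correspond to 13-element subsets of the 28 atoms.
Count = C(28, 13) = 28! / (13! * 15!) = 37442160.


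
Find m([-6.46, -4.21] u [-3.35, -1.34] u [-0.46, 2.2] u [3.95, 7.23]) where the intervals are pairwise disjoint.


For pairwise disjoint intervals, m(union) = sum of lengths.
= (-4.21 - -6.46) + (-1.34 - -3.35) + (2.2 - -0.46) + (7.23 - 3.95)
= 2.25 + 2.01 + 2.66 + 3.28
= 10.2


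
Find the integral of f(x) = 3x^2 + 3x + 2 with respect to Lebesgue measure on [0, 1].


The Lebesgue integral of a Riemann-integrable function agrees with the Riemann integral.
Antiderivative F(x) = (3/3)x^3 + (3/2)x^2 + 2x
F(1) = (3/3)*1^3 + (3/2)*1^2 + 2*1
     = (3/3)*1 + (3/2)*1 + 2*1
     = 1 + 1.5 + 2
     = 4.5
F(0) = 0.0
Integral = F(1) - F(0) = 4.5 - 0.0 = 4.5


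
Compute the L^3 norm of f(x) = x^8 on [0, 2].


Step 1: ||f||_3 = (integral_0^2 |x^8|^3 dx)^(1/3)
     = (integral_0^2 x^24 dx)^(1/3)
Step 2: integral_0^2 x^24 dx = [x^25/(25)] from 0 to 2 = 2^25/25
     = 33554432/25 = 1.342177e+06
Step 3: ||f||_3 = (1.342177e+06)^(1/3) = 110.307056


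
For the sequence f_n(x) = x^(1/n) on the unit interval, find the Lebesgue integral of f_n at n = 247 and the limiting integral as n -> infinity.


At n = 247: f_247(x) = x^(1/247).
Step 1: integral(x^(1/247), 0, 1) = [x^(1/247+1) / (1/247+1)] from 0 to 1
     = 1 / (1/247 + 1) = 1 / ((247+1)/247) = 247/(247+1)
     = 247/248 = 0.995968
Step 2: As n -> infinity, f_n(x) = x^(1/n) -> 1 for x in (0,1], and f_n is increasing in n.
By MCT, lim_n integral(f_n) = integral(lim_n f_n) = integral(1, 0, 1) = 1.
Step 3: Verify convergence: 247/248 = 0.995968 -> 1


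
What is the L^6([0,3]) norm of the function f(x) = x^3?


Step 1: ||f||_6 = (integral_0^3 |x^3|^6 dx)^(1/6)
     = (integral_0^3 x^18 dx)^(1/6)
Step 2: integral_0^3 x^18 dx = [x^19/(19)] from 0 to 3 = 3^19/19
     = 1162261467/19 = 6.117166e+07
Step 3: ||f||_6 = (6.117166e+07)^(1/6) = 19.849902


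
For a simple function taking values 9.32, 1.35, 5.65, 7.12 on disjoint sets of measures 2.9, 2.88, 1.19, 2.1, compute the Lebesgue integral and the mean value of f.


Step 1: Integral = sum(value_i * measure_i)
= 9.32*2.9 + 1.35*2.88 + 5.65*1.19 + 7.12*2.1
= 27.028 + 3.888 + 6.7235 + 14.952
= 52.5915
Step 2: Total measure of domain = 2.9 + 2.88 + 1.19 + 2.1 = 9.07
Step 3: Average value = 52.5915 / 9.07 = 5.798401


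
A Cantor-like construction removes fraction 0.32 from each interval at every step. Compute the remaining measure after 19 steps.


Step 1: At each step, fraction remaining = 1 - 0.32 = 0.68
Step 2: After 19 steps, measure = (0.68)^19
Result = 6.571573e-04


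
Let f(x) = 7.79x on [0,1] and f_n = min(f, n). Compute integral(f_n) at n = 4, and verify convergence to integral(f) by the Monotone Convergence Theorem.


f(x) = 7.79x on [0,1]; f_n(x) = min(7.79x, n). At n = 4:
Step 1: f(x) reaches 4 at x = 4/7.79 = 0.513479
Step 2: integral(f_4) = integral(7.79x, 0, 0.513479) + integral(4, 0.513479, 1)
       = 7.79*0.513479^2/2 + 4*(1 - 0.513479)
       = 1.026958 + 1.946085
       = 2.973042
Step 3: As n -> infinity, f_n increases to f, so by MCT integral(f_n) -> integral(f) = 7.79/2 = 3.895.
Convergence: integral(f_4) = 2.973042 -> 3.895 as n -> infinity


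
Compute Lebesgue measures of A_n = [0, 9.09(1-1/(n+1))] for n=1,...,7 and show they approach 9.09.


By continuity of measure from below: if A_n increases to A, then m(A_n) -> m(A).
Here A = [0, 9.09], so m(A) = 9.09
Step 1: a_1 = 9.09*(1 - 1/2) = 4.545, m(A_1) = 4.545
Step 2: a_2 = 9.09*(1 - 1/3) = 6.06, m(A_2) = 6.06
Step 3: a_3 = 9.09*(1 - 1/4) = 6.8175, m(A_3) = 6.8175
Step 4: a_4 = 9.09*(1 - 1/5) = 7.272, m(A_4) = 7.272
Step 5: a_5 = 9.09*(1 - 1/6) = 7.575, m(A_5) = 7.575
Step 6: a_6 = 9.09*(1 - 1/7) = 7.7914, m(A_6) = 7.7914
Step 7: a_7 = 9.09*(1 - 1/8) = 7.9537, m(A_7) = 7.9537
Limit: m(A_n) -> m([0,9.09]) = 9.09


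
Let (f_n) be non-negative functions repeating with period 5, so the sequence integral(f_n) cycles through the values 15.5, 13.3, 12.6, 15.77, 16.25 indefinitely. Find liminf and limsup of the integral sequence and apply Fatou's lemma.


The sequence (integral(f_n)) is periodic with period 5, repeating the values 15.5, 13.3, 12.6, 15.77, 16.25 indefinitely.
Step 1: For a periodic sequence, every tail (a_m, a_(m+1), ...) contains all 5 period values infinitely often.
Step 2: Hence inf of every tail = min of the period values = min(15.5, 13.3, 12.6, 15.77, 16.25) = 12.6.
        liminf_n integral(f_n) = sup over m of (inf of tail from m) = 12.6.
Step 3: Similarly sup of every tail = max of the period values = 16.25.
        limsup_n integral(f_n) = 16.25.
Step 4: Fatou's lemma: integral(liminf_n f_n) <= liminf_n integral(f_n) = 12.6.
        So the integral of the pointwise liminf is at most 12.6.


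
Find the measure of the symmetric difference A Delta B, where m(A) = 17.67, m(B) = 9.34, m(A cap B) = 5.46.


m(A Delta B) = m(A) + m(B) - 2*m(A n B)
= 17.67 + 9.34 - 2*5.46
= 17.67 + 9.34 - 10.92
= 16.09


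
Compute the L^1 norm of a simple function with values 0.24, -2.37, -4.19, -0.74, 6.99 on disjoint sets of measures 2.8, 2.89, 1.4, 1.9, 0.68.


Step 1: Compute |f_i|^1 for each value:
  |0.24|^1 = 0.24
  |-2.37|^1 = 2.37
  |-4.19|^1 = 4.19
  |-0.74|^1 = 0.74
  |6.99|^1 = 6.99
Step 2: Multiply by measures and sum:
  0.24 * 2.8 = 0.672
  2.37 * 2.89 = 6.8493
  4.19 * 1.4 = 5.866
  0.74 * 1.9 = 1.406
  6.99 * 0.68 = 4.7532
Sum = 0.672 + 6.8493 + 5.866 + 1.406 + 4.7532 = 19.5465
Step 3: Take the p-th root:
||f||_1 = (19.5465)^(1/1) = 19.5465


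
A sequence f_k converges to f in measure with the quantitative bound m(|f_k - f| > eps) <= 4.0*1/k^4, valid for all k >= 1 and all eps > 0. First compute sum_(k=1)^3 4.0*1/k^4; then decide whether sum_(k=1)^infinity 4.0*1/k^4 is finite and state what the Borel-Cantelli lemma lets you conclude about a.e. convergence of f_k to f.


Step 1: List the terms 4.0*1/k^4 for k = 1 to 3:
  k=1: 4
  k=2: 0.25
  k=3: 0.049383
Step 2: Partial sum = 4 + 0.25 + 0.049383
     = 4.299383
Step 3: The full series sum_(k>=1) 4.0*1/k^4 converges (p-series with p = 4 > 1; a constant multiple of a convergent series converges).
Step 4: Fix eps > 0. Since sum_k m(|f_k - f| > eps) < infinity, the Borel-Cantelli lemma gives
        m(limsup_k {|f_k - f| > eps}) = 0, i.e. for a.e. x, |f_k(x) - f(x)| <= eps for all large k.
        Applying this with eps = 1/j for j = 1, 2, ... and intersecting the countably many full-measure sets,
        for a.e. x we get limsup_k |f_k(x) - f(x)| <= 1/j for every j, hence f_k -> f almost everywhere.
Conclusion: series converges; Borel-Cantelli yields f_k -> f a.e.


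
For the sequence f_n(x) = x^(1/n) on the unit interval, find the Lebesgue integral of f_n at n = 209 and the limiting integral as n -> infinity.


At n = 209: f_209(x) = x^(1/209).
Step 1: integral(x^(1/209), 0, 1) = [x^(1/209+1) / (1/209+1)] from 0 to 1
     = 1 / (1/209 + 1) = 1 / ((209+1)/209) = 209/(209+1)
     = 209/210 = 0.995238
Step 2: As n -> infinity, f_n(x) = x^(1/n) -> 1 for x in (0,1], and f_n is increasing in n.
By MCT, lim_n integral(f_n) = integral(lim_n f_n) = integral(1, 0, 1) = 1.
Step 3: Verify convergence: 209/210 = 0.995238 -> 1


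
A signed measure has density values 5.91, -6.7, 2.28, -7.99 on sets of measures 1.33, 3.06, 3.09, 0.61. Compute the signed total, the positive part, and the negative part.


Step 1: Compute signed measure on each set:
  Set 1: 5.91 * 1.33 = 7.8603
  Set 2: -6.7 * 3.06 = -20.502
  Set 3: 2.28 * 3.09 = 7.0452
  Set 4: -7.99 * 0.61 = -4.8739
Step 2: Total signed measure = (7.8603) + (-20.502) + (7.0452) + (-4.8739)
     = -10.4704
Step 3: Positive part mu+(X) = sum of positive contributions = 14.9055
Step 4: Negative part mu-(X) = |sum of negative contributions| = 25.3759


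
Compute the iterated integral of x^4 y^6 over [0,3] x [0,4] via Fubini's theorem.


By Fubini's theorem, the double integral factors as a product of single integrals:
Step 1: integral_0^3 x^4 dx = [x^5/5] from 0 to 3
     = 3^5/5 = 48.6
Step 2: integral_0^4 y^6 dy = [y^7/7] from 0 to 4
     = 4^7/7 = 2340.571429
Step 3: Double integral = 48.6 * 2340.571429 = 113751.771429
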